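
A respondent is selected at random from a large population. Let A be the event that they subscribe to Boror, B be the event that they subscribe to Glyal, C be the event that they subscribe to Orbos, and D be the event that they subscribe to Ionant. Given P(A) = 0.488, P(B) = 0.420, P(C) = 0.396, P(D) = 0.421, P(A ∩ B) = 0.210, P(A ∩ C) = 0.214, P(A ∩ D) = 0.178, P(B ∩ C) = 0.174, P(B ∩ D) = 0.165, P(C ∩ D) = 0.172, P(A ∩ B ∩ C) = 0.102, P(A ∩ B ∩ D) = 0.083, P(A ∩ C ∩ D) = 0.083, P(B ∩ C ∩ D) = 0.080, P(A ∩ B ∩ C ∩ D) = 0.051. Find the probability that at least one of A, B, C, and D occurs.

0.909

By inclusion-exclusion,
P(A ∪ B ∪ C ∪ D) = 0.488 + 0.420 + 0.396 + 0.421 − 0.210 − 0.214 − 0.178 − 0.174 − 0.165 − 0.172 + 0.102 + 0.083 + 0.083 + 0.080 − 0.051 = 0.909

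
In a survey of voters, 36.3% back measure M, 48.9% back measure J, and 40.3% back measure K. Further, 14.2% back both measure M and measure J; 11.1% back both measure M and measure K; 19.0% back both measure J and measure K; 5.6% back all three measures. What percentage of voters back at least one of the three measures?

By inclusion-exclusion,
P(union) = 36.3 + 48.9 + 40.3 − 14.2 − 11.1 − 19.0 + 5.6 = 86.8%

86.8%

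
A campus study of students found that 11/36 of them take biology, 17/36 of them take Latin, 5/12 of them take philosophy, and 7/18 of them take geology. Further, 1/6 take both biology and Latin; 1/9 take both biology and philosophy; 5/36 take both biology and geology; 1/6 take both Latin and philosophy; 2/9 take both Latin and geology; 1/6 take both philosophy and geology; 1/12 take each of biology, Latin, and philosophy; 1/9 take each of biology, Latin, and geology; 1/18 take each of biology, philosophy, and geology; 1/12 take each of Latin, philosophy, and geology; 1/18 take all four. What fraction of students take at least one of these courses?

8/9

Using inclusion–exclusion:
P(union) = 11/36 + 17/36 + 5/12 + 7/18 − 1/6 − 1/9 − 5/36 − 1/6 − 2/9 − 1/6 + 1/12 + 1/9 + 1/18 + 1/12 − 1/18 = 8/9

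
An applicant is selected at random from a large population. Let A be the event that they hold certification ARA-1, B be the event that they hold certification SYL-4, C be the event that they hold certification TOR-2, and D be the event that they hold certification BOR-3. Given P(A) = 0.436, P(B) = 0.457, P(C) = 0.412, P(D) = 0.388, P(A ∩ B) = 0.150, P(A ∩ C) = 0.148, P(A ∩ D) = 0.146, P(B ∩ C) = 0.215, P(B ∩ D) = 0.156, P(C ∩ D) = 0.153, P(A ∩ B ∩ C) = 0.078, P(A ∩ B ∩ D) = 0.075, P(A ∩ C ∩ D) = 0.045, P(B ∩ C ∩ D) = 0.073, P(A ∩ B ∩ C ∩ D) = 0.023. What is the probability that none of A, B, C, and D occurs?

0.027

Apply inclusion-exclusion:
P(A ∪ B ∪ C ∪ D) = 0.436 + 0.457 + 0.412 + 0.388 − 0.150 − 0.148 − 0.146 − 0.215 − 0.156 − 0.153 + 0.078 + 0.075 + 0.045 + 0.073 − 0.023 = 0.973
P(none) = 1 − 0.973 = 0.027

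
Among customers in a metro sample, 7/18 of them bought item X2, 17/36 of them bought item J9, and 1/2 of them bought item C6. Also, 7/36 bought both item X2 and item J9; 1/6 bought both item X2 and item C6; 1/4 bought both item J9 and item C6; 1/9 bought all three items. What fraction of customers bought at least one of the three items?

By inclusion-exclusion,
P(union) = 7/18 + 17/36 + 1/2 − 7/36 − 1/6 − 1/4 + 1/9 = 31/36

31/36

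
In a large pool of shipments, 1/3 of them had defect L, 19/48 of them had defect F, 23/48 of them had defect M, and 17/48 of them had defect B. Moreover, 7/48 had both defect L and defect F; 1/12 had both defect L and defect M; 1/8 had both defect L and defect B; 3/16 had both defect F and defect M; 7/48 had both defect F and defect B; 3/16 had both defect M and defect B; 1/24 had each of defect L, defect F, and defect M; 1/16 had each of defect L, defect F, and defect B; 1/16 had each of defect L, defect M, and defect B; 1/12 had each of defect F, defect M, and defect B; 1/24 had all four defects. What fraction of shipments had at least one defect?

P(union) = 1/3 + 19/48 + 23/48 + 17/48 − 7/48 − 1/12 − 1/8 − 3/16 − 7/48 − 3/16 + 1/24 + 1/16 + 1/16 + 1/12 − 1/24 = 43/48

43/48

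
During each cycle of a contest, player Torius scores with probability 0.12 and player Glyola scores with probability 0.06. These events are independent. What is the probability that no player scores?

Independence gives P(none) = ∏(1 − pᵢ).
P(none) = (1 − 0.12) × (1 − 0.06) = 0.88 × 0.94 = 0.8272

0.8272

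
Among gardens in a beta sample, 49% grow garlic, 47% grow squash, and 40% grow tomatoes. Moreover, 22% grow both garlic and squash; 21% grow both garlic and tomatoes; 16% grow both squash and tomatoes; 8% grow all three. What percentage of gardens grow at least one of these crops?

Using inclusion–exclusion:
P(union) = 49 + 47 + 40 − 22 − 21 − 16 + 8 = 85%

85%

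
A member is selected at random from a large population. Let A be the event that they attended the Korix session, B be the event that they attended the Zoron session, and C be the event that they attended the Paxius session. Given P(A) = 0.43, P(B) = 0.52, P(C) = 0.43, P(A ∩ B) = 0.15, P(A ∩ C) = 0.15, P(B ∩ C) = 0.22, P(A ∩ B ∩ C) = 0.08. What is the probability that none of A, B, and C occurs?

0.06

P(A ∪ B ∪ C) = 0.43 + 0.52 + 0.43 − 0.15 − 0.15 − 0.22 + 0.08 = 0.94
P(none) = 1 − 0.94 = 0.06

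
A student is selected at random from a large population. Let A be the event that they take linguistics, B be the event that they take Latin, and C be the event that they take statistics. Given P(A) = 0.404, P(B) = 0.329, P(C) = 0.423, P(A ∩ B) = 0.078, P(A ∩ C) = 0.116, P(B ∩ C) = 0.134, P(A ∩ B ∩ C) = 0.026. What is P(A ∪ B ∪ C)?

0.854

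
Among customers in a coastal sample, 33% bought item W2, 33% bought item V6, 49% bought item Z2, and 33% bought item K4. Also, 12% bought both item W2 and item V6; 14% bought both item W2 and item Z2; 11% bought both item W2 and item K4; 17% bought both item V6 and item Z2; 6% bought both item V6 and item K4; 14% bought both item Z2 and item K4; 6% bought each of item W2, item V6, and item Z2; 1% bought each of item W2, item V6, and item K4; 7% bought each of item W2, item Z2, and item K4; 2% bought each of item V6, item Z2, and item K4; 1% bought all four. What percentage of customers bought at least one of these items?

89%

Inclusion–exclusion gives
P(union) = 33 + 33 + 49 + 33 − 12 − 14 − 11 − 17 − 6 − 14 + 6 + 1 + 7 + 2 − 1 = 89%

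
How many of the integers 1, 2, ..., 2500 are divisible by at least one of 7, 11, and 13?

702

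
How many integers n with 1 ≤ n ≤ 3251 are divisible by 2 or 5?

Apply inclusion-exclusion:
⌊3251/2⌋ + ⌊3251/5⌋ − ⌊3251/10⌋ = 1625 + 650 − 325 = 1950

1950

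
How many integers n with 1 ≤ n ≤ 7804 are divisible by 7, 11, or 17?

Inclusion–exclusion gives
⌊7804/7⌋ + ⌊7804/11⌋ + ⌊7804/17⌋ − ⌊7804/77⌋ − ⌊7804/119⌋ − ⌊7804/187⌋ + ⌊7804/1309⌋ = 1114 + 709 + 459 − 101 − 65 − 41 + 5 = 2080

2080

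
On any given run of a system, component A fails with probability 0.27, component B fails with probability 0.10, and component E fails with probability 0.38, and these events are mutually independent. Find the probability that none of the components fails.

P(none) = (1 − 0.27) × (1 − 0.10) × (1 − 0.38) = 0.73 × 0.90 × 0.62 = 0.40734

0.40734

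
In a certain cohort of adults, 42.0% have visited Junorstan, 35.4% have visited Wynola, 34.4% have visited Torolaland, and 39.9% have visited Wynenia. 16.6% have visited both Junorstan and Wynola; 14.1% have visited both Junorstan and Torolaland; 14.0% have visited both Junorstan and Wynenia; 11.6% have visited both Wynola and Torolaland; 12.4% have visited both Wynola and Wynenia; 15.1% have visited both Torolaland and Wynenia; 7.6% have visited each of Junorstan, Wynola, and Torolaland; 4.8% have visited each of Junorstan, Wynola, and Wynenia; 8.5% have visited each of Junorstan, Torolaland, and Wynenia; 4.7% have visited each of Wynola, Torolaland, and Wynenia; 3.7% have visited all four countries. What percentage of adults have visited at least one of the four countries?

89.8%

By inclusion-exclusion,
P(union) = 42.0 + 35.4 + 34.4 + 39.9 − 16.6 − 14.1 − 14.0 − 11.6 − 12.4 − 15.1 + 7.6 + 4.8 + 8.5 + 4.7 − 3.7 = 89.8%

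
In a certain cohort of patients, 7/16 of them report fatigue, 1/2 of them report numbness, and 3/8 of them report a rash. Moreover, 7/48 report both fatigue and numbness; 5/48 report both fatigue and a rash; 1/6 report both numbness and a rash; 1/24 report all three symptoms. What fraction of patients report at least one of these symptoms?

15/16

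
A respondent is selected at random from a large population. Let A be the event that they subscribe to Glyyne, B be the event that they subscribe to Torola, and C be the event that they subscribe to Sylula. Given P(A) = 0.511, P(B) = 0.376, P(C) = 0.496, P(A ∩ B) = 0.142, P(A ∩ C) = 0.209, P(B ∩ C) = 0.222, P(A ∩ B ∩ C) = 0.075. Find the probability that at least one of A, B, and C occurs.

0.885

P(A ∪ B ∪ C) = 0.511 + 0.376 + 0.496 − 0.142 − 0.209 − 0.222 + 0.075 = 0.885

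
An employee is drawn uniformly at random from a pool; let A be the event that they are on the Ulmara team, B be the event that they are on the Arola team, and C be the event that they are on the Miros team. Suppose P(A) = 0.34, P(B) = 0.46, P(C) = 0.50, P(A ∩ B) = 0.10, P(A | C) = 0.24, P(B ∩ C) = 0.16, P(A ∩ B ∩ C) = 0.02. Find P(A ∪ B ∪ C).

P(A ∩ C) = P(C)·P(A|C) = 0.50 × 0.24 = 0.12
By inclusion–exclusion:
P(A ∪ B ∪ C) = 0.34 + 0.46 + 0.50 − 0.10 − 0.12 − 0.16 + 0.02 = 0.94

0.94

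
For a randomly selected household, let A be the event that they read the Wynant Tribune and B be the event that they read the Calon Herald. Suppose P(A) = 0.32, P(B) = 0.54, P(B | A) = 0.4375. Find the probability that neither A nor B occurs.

P(A ∩ B) = P(A)·P(B|A) = 0.32 × 0.4375 = 0.14
By inclusion–exclusion:
P(A ∪ B) = 0.32 + 0.54 − 0.14 = 0.72
P(none) = 1 − 0.72 = 0.28

0.28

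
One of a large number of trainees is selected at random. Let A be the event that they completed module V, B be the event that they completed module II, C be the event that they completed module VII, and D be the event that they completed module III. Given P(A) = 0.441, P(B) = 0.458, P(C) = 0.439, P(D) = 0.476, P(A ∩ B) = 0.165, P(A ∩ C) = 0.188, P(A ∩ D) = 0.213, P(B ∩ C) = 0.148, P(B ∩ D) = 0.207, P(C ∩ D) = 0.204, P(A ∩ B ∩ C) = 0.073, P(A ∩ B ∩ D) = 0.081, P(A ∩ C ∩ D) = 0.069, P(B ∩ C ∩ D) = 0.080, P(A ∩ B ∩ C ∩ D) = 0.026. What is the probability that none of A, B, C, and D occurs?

0.034

By inclusion–exclusion:
P(A ∪ B ∪ C ∪ D) = 0.441 + 0.458 + 0.439 + 0.476 − 0.165 − 0.188 − 0.213 − 0.148 − 0.207 − 0.204 + 0.073 + 0.081 + 0.069 + 0.080 − 0.026 = 0.966
P(none) = 1 − 0.966 = 0.034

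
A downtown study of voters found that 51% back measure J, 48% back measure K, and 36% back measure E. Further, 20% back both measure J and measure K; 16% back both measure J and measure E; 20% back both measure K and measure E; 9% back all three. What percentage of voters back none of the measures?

Apply inclusion-exclusion:
P(at least one) = 51 + 48 + 36 − 20 − 16 − 20 + 9 = 88%
P(none) = 100% − 88% = 12%

12%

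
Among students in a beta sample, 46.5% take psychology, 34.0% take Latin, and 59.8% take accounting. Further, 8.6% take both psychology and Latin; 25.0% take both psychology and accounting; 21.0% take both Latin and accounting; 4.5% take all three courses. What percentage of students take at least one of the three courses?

By inclusion-exclusion,
P(at least one) = 46.5 + 34.0 + 59.8 − 8.6 − 25.0 − 21.0 + 4.5 = 90.2%

90.2%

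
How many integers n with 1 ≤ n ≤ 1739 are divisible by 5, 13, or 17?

By inclusion-exclusion,
347 + 133 + 102 − 26 − 20 − 7 + 1 = 530

530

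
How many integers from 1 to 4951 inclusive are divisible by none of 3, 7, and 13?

floor(4951/3) + floor(4951/7) + floor(4951/13) − floor(4951/21) − floor(4951/39) − floor(4951/91) + floor(4951/273) = 1650 + 707 + 380 − 235 − 126 − 54 + 18 = 2340
4951 − 2340 = 2611

2611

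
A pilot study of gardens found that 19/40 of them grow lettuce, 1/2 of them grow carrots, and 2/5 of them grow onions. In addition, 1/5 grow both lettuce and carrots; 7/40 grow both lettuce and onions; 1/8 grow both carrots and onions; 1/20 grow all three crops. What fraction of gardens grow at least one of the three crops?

By inclusion-exclusion,
P(union) = 19/40 + 1/2 + 2/5 − 1/5 − 7/40 − 1/8 + 1/20 = 37/40

37/40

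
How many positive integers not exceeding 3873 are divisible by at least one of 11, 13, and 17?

813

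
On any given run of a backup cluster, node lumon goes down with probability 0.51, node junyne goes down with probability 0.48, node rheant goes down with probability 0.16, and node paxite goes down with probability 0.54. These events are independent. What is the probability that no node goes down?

0.09845472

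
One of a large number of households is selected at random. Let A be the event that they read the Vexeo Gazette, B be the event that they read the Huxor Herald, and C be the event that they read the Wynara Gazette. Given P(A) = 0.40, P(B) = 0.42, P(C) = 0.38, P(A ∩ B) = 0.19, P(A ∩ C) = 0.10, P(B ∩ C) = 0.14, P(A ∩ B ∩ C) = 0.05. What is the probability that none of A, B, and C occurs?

P(A ∪ B ∪ C) = 0.40 + 0.42 + 0.38 − 0.19 − 0.10 − 0.14 + 0.05 = 0.82
P(none) = 1 − 0.82 = 0.18

0.18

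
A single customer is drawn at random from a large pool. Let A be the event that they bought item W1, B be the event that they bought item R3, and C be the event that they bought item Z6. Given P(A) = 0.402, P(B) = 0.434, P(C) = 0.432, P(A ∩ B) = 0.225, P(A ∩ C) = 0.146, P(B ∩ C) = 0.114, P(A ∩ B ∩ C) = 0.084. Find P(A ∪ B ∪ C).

0.867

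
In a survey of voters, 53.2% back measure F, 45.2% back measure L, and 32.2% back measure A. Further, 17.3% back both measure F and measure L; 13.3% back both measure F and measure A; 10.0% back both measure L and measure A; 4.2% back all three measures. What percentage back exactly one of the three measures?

62.0%

P(exactly one) = 53.2 + 45.2 + 32.2 − 2·17.3 − 2·13.3 − 2·10.0 + 3·4.2 = 62.0%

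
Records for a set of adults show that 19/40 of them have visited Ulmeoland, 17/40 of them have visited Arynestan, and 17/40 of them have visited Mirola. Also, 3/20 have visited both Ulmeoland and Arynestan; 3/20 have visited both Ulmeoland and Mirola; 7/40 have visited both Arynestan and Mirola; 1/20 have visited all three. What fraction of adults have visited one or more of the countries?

Using inclusion–exclusion:
P(≥1) = 19/40 + 17/40 + 17/40 − 3/20 − 3/20 − 7/40 + 1/20 = 9/10

9/10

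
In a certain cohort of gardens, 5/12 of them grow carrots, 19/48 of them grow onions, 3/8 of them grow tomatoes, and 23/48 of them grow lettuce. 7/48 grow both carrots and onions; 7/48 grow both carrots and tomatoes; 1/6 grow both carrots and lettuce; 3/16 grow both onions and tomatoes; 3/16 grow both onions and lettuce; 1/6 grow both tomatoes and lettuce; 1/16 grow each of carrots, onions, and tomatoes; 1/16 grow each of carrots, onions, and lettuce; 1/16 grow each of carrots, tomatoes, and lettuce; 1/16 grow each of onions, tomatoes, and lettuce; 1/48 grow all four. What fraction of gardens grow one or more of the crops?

By inclusion-exclusion,
P(union) = 5/12 + 19/48 + 3/8 + 23/48 − 7/48 − 7/48 − 1/6 − 3/16 − 3/16 − 1/6 + 1/16 + 1/16 + 1/16 + 1/16 − 1/48 = 43/48

43/48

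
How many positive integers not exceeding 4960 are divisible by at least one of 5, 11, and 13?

992 + 450 + 381 − 90 − 76 − 34 + 6 = 1629

1629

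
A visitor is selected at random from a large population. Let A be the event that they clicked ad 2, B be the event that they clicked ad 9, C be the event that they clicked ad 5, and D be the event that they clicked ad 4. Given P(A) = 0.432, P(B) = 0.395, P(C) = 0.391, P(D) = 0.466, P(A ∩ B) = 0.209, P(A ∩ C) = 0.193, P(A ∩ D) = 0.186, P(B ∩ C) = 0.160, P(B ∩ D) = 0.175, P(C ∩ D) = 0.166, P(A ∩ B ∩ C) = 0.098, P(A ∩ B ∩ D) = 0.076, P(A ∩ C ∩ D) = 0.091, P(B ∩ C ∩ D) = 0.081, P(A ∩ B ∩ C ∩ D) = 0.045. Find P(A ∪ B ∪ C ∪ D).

0.896

Using inclusion–exclusion:
P(A ∪ B ∪ C ∪ D) = 0.432 + 0.395 + 0.391 + 0.466 − 0.209 − 0.193 − 0.186 − 0.160 − 0.175 − 0.166 + 0.098 + 0.076 + 0.091 + 0.081 − 0.045 = 0.896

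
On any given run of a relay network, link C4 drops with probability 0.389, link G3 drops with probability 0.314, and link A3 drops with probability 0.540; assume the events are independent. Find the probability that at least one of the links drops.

P(none) = (1 − 0.389) × (1 − 0.314) × (1 − 0.540) = 0.611 × 0.686 × 0.460 = 0.19280716
P(at least one) = 1 − 0.19280716 = 0.80719284

0.80719284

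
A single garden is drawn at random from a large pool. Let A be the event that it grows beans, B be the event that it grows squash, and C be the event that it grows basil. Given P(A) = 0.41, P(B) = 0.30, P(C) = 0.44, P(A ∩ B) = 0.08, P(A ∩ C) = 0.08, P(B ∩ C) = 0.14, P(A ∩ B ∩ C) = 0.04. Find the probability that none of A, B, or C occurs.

Inclusion–exclusion gives
P(A ∪ B ∪ C) = 0.41 + 0.30 + 0.44 − 0.08 − 0.08 − 0.14 + 0.04 = 0.89
P(none) = 1 − 0.89 = 0.11

0.11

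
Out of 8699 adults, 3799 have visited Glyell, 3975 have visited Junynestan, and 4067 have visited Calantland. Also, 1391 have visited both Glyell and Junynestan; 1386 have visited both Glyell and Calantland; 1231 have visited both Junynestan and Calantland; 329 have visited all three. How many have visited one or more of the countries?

8162

By inclusion–exclusion:
N(≥1) = 3799 + 3975 + 4067 − 1391 − 1386 − 1231 + 329 = 8162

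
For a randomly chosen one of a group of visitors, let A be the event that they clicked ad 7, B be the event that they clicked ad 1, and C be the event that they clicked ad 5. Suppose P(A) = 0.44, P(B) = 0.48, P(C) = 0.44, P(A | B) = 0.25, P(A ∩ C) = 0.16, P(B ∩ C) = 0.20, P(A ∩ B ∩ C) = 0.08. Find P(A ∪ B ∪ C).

0.96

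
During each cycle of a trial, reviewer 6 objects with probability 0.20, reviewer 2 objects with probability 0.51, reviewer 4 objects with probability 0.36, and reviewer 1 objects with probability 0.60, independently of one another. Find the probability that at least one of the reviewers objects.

Since the events are independent, P(none) is the product of the individual non-occurrence probabilities.
P(none) = (1 − 0.20) × (1 − 0.51) × (1 − 0.36) × (1 − 0.60) = 0.80 × 0.49 × 0.64 × 0.40 = 0.100352
P(at least one) = 1 − 0.100352 = 0.899648

0.899648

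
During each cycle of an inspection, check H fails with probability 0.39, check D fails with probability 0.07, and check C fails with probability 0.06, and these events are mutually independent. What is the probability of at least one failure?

0.466738

P(none) = (1 − 0.39) × (1 − 0.07) × (1 − 0.06) = 0.61 × 0.93 × 0.94 = 0.533262
P(at least one) = 1 − 0.533262 = 0.466738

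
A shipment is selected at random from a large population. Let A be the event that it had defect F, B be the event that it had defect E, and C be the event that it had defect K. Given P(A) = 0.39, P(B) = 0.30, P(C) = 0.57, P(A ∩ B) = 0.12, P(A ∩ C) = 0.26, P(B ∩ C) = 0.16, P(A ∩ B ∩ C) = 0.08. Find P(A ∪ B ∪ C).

0.80

P(A ∪ B ∪ C) = 0.39 + 0.30 + 0.57 − 0.12 − 0.26 − 0.16 + 0.08 = 0.80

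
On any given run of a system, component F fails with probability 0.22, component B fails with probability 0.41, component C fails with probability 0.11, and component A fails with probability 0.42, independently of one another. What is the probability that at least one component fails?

0.76244476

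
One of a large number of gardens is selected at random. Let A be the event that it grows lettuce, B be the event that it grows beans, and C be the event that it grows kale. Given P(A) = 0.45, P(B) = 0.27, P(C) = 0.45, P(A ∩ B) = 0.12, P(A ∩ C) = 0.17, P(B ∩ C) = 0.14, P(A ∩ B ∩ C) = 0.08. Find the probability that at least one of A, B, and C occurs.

P(A ∪ B ∪ C) = 0.45 + 0.27 + 0.45 − 0.12 − 0.17 − 0.14 + 0.08 = 0.82

0.82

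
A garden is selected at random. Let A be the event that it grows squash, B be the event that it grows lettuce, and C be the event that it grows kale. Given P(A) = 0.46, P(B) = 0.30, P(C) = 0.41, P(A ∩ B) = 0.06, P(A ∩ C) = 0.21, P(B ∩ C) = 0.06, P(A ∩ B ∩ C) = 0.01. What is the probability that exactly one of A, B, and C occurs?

By inclusion–exclusion (exactly-one form):
P(exactly one) = 0.46 + 0.30 + 0.41 − 2·0.06 − 2·0.21 − 2·0.06 + 3·0.01 = 0.54

0.54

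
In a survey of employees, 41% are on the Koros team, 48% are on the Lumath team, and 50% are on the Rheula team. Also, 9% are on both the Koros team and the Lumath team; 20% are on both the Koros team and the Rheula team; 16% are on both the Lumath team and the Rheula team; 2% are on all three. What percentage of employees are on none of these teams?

4%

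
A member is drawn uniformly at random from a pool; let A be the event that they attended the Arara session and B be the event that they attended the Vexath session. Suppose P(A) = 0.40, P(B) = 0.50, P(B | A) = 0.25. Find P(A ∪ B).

0.80

P(A ∩ B) = P(A)·P(B|A) = 0.40 × 0.25 = 0.10
By inclusion–exclusion:
P(A ∪ B) = 0.40 + 0.50 − 0.10 = 0.80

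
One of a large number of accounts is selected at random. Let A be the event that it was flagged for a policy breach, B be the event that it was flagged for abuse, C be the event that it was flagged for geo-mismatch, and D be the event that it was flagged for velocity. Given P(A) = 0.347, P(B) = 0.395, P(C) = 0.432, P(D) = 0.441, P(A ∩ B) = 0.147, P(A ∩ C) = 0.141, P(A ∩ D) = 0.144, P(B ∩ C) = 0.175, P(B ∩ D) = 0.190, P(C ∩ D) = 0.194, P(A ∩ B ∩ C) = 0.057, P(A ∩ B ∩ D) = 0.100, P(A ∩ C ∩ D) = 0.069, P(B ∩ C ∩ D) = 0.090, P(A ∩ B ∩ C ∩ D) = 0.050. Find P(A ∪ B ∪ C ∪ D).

Inclusion–exclusion gives
P(A ∪ B ∪ C ∪ D) = 0.347 + 0.395 + 0.432 + 0.441 − 0.147 − 0.141 − 0.144 − 0.175 − 0.190 − 0.194 + 0.057 + 0.100 + 0.069 + 0.090 − 0.050 = 0.890

0.890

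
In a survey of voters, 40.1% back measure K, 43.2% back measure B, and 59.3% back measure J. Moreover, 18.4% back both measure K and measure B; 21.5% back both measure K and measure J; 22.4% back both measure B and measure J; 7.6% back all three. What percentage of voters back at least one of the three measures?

87.9%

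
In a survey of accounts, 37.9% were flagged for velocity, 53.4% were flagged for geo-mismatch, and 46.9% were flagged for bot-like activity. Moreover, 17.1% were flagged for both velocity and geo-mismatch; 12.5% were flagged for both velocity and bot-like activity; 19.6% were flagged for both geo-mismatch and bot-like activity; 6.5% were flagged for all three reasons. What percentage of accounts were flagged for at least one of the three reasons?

95.5%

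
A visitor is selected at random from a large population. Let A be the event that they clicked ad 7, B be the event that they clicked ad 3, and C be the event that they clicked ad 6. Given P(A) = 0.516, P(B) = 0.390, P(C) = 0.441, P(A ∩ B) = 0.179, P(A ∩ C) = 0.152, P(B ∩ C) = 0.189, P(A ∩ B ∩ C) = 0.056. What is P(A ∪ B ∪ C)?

0.883

Using inclusion–exclusion:
P(A ∪ B ∪ C) = 0.516 + 0.390 + 0.441 − 0.179 − 0.152 − 0.189 + 0.056 = 0.883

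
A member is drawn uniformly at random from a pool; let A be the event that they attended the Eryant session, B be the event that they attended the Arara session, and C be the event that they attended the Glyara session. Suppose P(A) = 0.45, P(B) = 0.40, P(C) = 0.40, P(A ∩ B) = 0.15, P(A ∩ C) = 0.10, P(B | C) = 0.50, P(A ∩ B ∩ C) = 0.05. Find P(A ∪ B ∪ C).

0.85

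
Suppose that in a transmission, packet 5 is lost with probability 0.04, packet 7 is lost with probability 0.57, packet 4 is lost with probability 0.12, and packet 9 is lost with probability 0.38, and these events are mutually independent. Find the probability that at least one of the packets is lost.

P(none) = (1 − 0.04) × (1 − 0.57) × (1 − 0.12) × (1 − 0.38) = 0.96 × 0.43 × 0.88 × 0.62 = 0.22522368
P(at least one) = 1 − 0.22522368 = 0.77477632

0.77477632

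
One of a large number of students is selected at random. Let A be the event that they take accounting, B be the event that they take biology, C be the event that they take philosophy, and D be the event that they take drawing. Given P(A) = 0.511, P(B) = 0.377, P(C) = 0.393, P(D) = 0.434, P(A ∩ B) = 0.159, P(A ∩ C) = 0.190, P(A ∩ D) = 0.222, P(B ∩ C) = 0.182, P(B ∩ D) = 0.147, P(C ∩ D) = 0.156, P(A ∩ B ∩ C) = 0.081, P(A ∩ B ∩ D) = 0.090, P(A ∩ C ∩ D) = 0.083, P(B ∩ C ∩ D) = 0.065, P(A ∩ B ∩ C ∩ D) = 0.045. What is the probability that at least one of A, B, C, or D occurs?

0.933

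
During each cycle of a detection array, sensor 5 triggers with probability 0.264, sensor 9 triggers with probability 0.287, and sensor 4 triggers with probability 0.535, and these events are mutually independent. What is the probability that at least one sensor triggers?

0.75598288

P(none) = (1 − 0.264) × (1 − 0.287) × (1 − 0.535) = 0.736 × 0.713 × 0.465 = 0.24401712
P(at least one) = 1 − 0.24401712 = 0.75598288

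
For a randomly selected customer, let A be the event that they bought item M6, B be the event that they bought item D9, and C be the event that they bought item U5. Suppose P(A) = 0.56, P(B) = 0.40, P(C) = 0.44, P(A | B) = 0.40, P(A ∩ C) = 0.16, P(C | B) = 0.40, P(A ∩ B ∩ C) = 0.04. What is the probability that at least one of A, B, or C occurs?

0.96

P(A ∩ B) = P(B)·P(A|B) = 0.40 × 0.40 = 0.16
P(B ∩ C) = P(B)·P(C|B) = 0.40 × 0.40 = 0.16
P(A ∪ B ∪ C) = 0.56 + 0.40 + 0.44 − 0.16 − 0.16 − 0.16 + 0.04 = 0.96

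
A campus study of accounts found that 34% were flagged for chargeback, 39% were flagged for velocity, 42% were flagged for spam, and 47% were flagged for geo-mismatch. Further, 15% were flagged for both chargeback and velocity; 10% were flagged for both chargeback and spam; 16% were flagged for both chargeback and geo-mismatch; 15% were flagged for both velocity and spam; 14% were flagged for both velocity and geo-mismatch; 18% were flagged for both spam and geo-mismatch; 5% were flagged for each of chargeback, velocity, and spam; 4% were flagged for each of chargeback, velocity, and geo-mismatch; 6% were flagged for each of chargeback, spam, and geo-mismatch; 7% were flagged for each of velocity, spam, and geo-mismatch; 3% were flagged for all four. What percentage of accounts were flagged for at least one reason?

93%

P(≥1) = 34 + 39 + 42 + 47 − 15 − 10 − 16 − 15 − 14 − 18 + 5 + 4 + 6 + 7 − 3 = 93%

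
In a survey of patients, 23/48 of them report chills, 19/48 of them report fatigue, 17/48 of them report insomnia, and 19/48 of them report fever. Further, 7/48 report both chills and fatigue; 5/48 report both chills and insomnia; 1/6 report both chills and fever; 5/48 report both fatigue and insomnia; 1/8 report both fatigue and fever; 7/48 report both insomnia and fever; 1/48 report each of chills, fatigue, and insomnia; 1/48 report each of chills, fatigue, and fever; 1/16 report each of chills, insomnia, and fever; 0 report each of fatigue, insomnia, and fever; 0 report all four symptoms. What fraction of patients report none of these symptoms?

1/16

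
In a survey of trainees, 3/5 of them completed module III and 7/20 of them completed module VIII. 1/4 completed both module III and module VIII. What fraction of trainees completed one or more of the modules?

7/10

Apply inclusion-exclusion:
P(at least one) = 3/5 + 7/20 − 1/4 = 7/10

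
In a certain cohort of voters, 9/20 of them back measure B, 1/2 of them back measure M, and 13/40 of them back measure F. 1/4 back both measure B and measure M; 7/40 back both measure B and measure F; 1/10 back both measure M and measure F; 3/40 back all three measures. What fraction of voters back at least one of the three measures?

Apply inclusion-exclusion:
P(≥1) = 9/20 + 1/2 + 13/40 − 1/4 − 7/40 − 1/10 + 3/40 = 33/40

33/40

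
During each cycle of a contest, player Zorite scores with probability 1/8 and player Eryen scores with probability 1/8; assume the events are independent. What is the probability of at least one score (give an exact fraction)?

P(none) = (1 − 1/8) × (1 − 1/8) = 7/8 × 7/8 = 49/64
P(at least one) = 1 − 49/64 = 15/64

15/64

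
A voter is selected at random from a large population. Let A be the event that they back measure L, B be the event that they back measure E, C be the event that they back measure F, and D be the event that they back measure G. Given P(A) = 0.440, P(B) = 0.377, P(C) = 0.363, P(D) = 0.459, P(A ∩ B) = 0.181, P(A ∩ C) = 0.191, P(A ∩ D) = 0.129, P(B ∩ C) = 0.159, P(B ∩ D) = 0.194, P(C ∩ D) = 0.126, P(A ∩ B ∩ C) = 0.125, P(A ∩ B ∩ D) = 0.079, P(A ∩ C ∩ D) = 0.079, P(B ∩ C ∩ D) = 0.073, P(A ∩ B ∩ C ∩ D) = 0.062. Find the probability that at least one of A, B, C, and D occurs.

0.953

Using inclusion–exclusion:
P(A ∪ B ∪ C ∪ D) = 0.440 + 0.377 + 0.363 + 0.459 − 0.181 − 0.191 − 0.129 − 0.159 − 0.194 − 0.126 + 0.125 + 0.079 + 0.079 + 0.073 − 0.062 = 0.953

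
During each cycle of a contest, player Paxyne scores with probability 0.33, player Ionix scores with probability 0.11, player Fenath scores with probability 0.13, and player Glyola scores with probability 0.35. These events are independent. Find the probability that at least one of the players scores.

0.66279235

Independence gives P(none) = ∏(1 − pᵢ).
P(none) = (1 − 0.33) × (1 − 0.11) × (1 − 0.13) × (1 − 0.35) = 0.67 × 0.89 × 0.87 × 0.65 = 0.33720765
P(at least one) = 1 − 0.33720765 = 0.66279235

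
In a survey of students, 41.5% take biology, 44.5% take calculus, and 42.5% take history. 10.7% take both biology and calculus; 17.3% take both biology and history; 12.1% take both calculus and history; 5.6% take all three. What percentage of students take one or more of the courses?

94.0%

P(at least one) = 41.5 + 44.5 + 42.5 − 10.7 − 17.3 − 12.1 + 5.6 = 94.0%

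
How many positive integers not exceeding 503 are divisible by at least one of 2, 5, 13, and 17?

By inclusion–exclusion:
floor(503/2) + floor(503/5) + floor(503/13) + floor(503/17) − floor(503/10) − floor(503/26) − floor(503/34) − floor(503/65) − floor(503/85) − floor(503/221) + floor(503/130) + floor(503/170) + floor(503/442) + floor(503/1105) − floor(503/2210) = 251 + 100 + 38 + 29 − 50 − 19 − 14 − 7 − 5 − 2 + 3 + 2 + 1 + 0 − 0 = 327

327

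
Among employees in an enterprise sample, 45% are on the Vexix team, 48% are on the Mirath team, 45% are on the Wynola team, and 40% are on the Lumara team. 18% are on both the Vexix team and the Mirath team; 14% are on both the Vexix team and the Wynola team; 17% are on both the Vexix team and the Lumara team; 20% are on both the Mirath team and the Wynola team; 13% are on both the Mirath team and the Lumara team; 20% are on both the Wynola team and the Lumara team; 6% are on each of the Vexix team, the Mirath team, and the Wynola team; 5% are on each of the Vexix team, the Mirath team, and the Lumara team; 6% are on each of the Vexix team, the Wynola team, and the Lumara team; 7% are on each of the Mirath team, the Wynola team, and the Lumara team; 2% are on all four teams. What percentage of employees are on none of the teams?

P(union) = 45 + 48 + 45 + 40 − 18 − 14 − 17 − 20 − 13 − 20 + 6 + 5 + 6 + 7 − 2 = 98%
P(none) = 100% − 98% = 2%

2%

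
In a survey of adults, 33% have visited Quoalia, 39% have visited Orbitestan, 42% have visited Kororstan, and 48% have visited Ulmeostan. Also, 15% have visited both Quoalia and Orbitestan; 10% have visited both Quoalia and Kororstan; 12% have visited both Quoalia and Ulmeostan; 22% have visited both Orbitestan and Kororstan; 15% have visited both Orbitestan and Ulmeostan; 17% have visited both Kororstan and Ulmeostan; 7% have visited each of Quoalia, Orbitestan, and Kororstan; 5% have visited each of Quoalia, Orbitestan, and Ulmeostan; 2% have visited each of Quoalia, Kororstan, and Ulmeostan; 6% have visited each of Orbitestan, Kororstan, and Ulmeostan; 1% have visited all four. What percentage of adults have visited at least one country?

P(at least one) = 33 + 39 + 42 + 48 − 15 − 10 − 12 − 22 − 15 − 17 + 7 + 5 + 2 + 6 − 1 = 90%

90%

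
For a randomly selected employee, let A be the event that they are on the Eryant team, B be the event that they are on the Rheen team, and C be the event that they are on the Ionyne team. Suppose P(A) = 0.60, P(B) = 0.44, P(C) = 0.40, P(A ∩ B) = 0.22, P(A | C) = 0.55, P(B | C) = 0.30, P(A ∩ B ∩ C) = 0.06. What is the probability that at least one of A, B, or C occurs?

P(A ∩ C) = P(C)·P(A|C) = 0.40 × 0.55 = 0.22
P(B ∩ C) = P(C)·P(B|C) = 0.40 × 0.30 = 0.12
By inclusion-exclusion,
P(A ∪ B ∪ C) = 0.60 + 0.44 + 0.40 − 0.22 − 0.22 − 0.12 + 0.06 = 0.94

0.94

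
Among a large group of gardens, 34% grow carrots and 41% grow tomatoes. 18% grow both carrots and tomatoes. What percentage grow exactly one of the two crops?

39%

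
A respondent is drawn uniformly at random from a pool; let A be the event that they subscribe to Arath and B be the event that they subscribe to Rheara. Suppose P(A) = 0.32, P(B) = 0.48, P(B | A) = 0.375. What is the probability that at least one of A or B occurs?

P(A ∩ B) = P(A)·P(B|A) = 0.32 × 0.375 = 0.12
By inclusion-exclusion,
P(A ∪ B) = 0.32 + 0.48 − 0.12 = 0.68

0.68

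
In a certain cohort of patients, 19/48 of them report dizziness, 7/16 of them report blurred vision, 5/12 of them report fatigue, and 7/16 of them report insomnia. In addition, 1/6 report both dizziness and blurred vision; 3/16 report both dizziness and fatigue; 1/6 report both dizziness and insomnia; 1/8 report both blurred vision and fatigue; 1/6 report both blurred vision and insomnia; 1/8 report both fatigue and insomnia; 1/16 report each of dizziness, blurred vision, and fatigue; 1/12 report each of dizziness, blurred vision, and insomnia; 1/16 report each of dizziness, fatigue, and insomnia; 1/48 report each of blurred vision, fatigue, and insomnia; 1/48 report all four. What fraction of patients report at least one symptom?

23/24

P(union) = 19/48 + 7/16 + 5/12 + 7/16 − 1/6 − 3/16 − 1/6 − 1/8 − 1/6 − 1/8 + 1/16 + 1/12 + 1/16 + 1/48 − 1/48 = 23/24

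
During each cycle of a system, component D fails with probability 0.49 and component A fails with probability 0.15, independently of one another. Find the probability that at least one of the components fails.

0.5665

Independence gives P(none) = ∏(1 − pᵢ).
P(none) = (1 − 0.49) × (1 − 0.15) = 0.51 × 0.85 = 0.4335
P(at least one) = 1 − 0.4335 = 0.5665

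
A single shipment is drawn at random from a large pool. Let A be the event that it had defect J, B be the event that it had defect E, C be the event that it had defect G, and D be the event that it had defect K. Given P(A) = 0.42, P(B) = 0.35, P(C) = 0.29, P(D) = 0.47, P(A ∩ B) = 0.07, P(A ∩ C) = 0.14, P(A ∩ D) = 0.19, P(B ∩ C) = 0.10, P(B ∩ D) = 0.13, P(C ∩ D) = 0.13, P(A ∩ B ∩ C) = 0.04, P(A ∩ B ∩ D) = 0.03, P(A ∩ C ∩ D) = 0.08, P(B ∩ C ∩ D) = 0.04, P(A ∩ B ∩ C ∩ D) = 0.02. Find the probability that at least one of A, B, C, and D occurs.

0.94

Apply inclusion-exclusion:
P(A ∪ B ∪ C ∪ D) = 0.42 + 0.35 + 0.29 + 0.47 − 0.07 − 0.14 − 0.19 − 0.10 − 0.13 − 0.13 + 0.04 + 0.03 + 0.08 + 0.04 − 0.02 = 0.94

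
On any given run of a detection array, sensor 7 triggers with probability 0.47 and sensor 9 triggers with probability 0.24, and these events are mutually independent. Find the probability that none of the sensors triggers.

P(none) = (1 − 0.47) × (1 − 0.24) = 0.53 × 0.76 = 0.4028

0.4028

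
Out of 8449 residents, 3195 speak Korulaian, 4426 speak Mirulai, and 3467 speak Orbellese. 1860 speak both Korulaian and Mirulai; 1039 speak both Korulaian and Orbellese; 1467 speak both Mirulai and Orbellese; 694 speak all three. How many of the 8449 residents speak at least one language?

Apply inclusion-exclusion:
|union| = 3195 + 4426 + 3467 − 1860 − 1039 − 1467 + 694 = 7416

7416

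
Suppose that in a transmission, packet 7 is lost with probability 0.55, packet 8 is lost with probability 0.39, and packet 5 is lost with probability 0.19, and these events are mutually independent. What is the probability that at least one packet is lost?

0.777655

P(none) = (1 − 0.55) × (1 − 0.39) × (1 − 0.19) = 0.45 × 0.61 × 0.81 = 0.222345
P(at least one) = 1 − 0.222345 = 0.777655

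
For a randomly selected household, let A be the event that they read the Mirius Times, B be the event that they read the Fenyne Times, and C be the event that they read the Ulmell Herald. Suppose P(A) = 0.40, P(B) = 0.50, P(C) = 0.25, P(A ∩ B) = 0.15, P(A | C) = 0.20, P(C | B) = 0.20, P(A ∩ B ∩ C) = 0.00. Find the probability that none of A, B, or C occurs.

0.15

P(A ∩ C) = P(C)·P(A|C) = 0.25 × 0.20 = 0.05
P(B ∩ C) = P(B)·P(C|B) = 0.50 × 0.20 = 0.10
P(A ∪ B ∪ C) = 0.40 + 0.50 + 0.25 − 0.15 − 0.05 − 0.10 + 0.00 = 0.85
P(none) = 1 − 0.85 = 0.15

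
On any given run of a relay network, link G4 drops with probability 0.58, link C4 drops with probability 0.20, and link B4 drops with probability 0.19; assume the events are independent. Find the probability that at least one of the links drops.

0.72784

Since the events are independent, P(none) is the product of the individual non-occurrence probabilities.
P(none) = (1 − 0.58) × (1 − 0.20) × (1 − 0.19) = 0.42 × 0.80 × 0.81 = 0.27216
P(at least one) = 1 − 0.27216 = 0.72784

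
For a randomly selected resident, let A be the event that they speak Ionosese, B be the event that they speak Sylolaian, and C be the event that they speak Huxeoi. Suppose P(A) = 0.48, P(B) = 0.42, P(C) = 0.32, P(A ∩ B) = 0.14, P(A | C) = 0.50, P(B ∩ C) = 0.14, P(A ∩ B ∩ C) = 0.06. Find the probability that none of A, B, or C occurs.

P(A ∩ C) = P(C)·P(A|C) = 0.32 × 0.50 = 0.16
Inclusion–exclusion gives
P(A ∪ B ∪ C) = 0.48 + 0.42 + 0.32 − 0.14 − 0.16 − 0.14 + 0.06 = 0.84
P(none) = 1 − 0.84 = 0.16

0.16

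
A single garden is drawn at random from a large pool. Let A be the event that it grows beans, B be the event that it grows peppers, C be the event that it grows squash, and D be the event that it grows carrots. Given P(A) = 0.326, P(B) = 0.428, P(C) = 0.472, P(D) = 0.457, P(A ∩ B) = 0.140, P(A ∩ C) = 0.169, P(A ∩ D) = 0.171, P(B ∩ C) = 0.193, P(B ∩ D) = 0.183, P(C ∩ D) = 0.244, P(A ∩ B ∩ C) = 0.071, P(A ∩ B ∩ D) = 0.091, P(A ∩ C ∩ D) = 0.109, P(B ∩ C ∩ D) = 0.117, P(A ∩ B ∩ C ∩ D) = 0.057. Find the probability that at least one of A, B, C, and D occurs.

0.914

P(A ∪ B ∪ C ∪ D) = 0.326 + 0.428 + 0.472 + 0.457 − 0.140 − 0.169 − 0.171 − 0.193 − 0.183 − 0.244 + 0.071 + 0.091 + 0.109 + 0.117 − 0.057 = 0.914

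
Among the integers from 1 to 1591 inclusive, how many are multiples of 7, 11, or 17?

⌊1591/7⌋ + ⌊1591/11⌋ + ⌊1591/17⌋ − ⌊1591/77⌋ − ⌊1591/119⌋ − ⌊1591/187⌋ + ⌊1591/1309⌋ = 227 + 144 + 93 − 20 − 13 − 8 + 1 = 424

424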